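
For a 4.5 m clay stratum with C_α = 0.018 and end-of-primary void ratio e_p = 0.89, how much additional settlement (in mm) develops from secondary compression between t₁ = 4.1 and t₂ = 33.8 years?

Secondary compression: S_s = C_α·H/(1+e_p)·log₁₀(t₂/t₁)
S_s = 0.018×4.5/(1+0.89)×log₁₀(33.8/4.1)
    = 0.04286 × 0.9161 = 0.03926 m

S_s ≈ 39.3 mm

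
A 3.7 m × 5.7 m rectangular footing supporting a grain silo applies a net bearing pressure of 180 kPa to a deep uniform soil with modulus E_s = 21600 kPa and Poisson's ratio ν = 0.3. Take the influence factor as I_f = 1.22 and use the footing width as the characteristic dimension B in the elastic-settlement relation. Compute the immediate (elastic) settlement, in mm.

Immediate (elastic) settlement: S_e = q·B·(1−ν²)/E_s · I_f.
S_e = 180 × 3.7 × (1 − 0.3²) / 21600 × 1.22
    = 180 × 3.7 × 0.91 / 21600 × 1.22
    = 0.03423 m = 34.23 mm

S_e ≈ 34.2 mm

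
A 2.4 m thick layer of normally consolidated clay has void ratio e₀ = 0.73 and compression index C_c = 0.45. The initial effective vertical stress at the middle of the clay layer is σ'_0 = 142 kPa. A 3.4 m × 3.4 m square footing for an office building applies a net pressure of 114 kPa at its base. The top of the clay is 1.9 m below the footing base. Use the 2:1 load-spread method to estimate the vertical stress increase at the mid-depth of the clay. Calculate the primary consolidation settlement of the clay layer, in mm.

Mid-depth of clay below the footing base: z = 1.9 + 2.4/2 = 3.1 m.
Stress increase at mid-clay by the 2:1 spreading method:
Δσ = qBL/((B+z)(L+z)) = 114×3.4×3.4/((3.4+3.1)(3.4+3.1)) = 31.191 kPa
Final effective stress: σ'_f = σ'_0 + Δσ = 142 + 31.191 = 173.19 kPa.
Normally consolidated clay, so the full stress increment lies on the virgin compression line:
S_c = C_c·H/(1+e₀)·log₁₀(σ'_f/σ'_0) = 0.45×2.4/(1+0.73)×log₁₀(173.19/142)
    = 0.62428 × 0.086234 = 0.05383 m

S_c ≈ 53.8 mm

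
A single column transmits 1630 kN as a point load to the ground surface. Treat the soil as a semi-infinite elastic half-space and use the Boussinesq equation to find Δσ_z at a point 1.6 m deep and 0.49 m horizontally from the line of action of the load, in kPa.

Boussinesq vertical stress below a point load on an elastic half-space:
Δσ_z = 3P/(2πz²) · [1 + (r/z)²]^(−5/2)
r/z = 0.49/1.6 = 0.30625; [1+(r/z)²]^(−5/2) = 0.79922.
Δσ_z = 3×1630/(2π×1.6²) × 0.79922 = 304.01 × 0.79922 = 243 kPa

Δσ_z ≈ 243 kPa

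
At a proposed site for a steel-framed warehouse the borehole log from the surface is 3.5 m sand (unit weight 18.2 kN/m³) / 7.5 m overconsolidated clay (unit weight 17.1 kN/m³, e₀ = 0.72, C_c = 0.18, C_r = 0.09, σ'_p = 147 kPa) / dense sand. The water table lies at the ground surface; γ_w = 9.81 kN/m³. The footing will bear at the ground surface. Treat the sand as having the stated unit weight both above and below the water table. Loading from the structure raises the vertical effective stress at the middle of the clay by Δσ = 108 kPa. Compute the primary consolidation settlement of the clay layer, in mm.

Mid-depth of clay below the ground surface: z = 3.5 + 7.5/2 = 7.25 m.
Total vertical stress at mid-clay: σ_v = 18.2×3.5 + 17.1×3.75 = 127.82 kPa.
Pore pressure: u = 9.81×(7.25 − 0) = 71.123 kPa.
Initial effective stress: σ'_0 = σ_v − u = 127.82 − 71.123 = 56.697 kPa.
Final effective stress: σ'_f = 56.697 + 108 = 164.7 kPa.
σ'_f = 164.7 > σ'_p = 147 kPa, so the stress path crosses the preconsolidation pressure — recompression up to σ'_p, then virgin compression beyond:
S_c = H/(1+e₀)·[C_r·log₁₀(σ'_p/σ'_0) + C_c·log₁₀(σ'_f/σ'_p)]
    = 7.5/1.72 × [0.09×log₁₀(147/56.697) + 0.18×log₁₀(164.7/147)]
    = 4.3605 × [0.037238 + 0.0088877] = 0.2011 m

S_c ≈ 201 mm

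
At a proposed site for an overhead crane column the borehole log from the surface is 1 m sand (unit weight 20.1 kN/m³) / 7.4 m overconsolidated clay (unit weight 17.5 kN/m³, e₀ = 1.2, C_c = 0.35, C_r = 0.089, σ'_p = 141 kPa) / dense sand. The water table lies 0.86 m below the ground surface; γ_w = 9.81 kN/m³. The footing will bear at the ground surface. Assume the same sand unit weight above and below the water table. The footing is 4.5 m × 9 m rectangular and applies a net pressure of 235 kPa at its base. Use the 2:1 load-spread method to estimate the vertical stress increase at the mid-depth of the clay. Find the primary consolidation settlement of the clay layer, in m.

Mid-depth of clay below the ground surface: z = 1 + 7.4/2 = 4.7 m.
Total vertical stress at mid-clay: σ_v = 20.1×1 + 17.5×3.7 = 84.85 kPa.
Pore pressure: u = 9.81×(4.7 − 0.86) = 37.67 kPa.
Initial effective stress: σ'_0 = σ_v − u = 84.85 − 37.67 = 47.18 kPa.
Stress increase at mid-clay by the 2:1 spreading method:
Δσ = qBL/((B+z)(L+z)) = 235×4.5×9/((4.5+4.7)(9+4.7)) = 75.512 kPa
Final effective stress: σ'_f = 47.18 + 75.512 = 122.69 kPa.
σ'_f = 122.69 ≤ σ'_p = 141 kPa, so the clay remains overconsolidated and only the recompression index applies:
S_c = C_r·H/(1+e₀)·log₁₀(σ'_f/σ'_0) = 0.089×7.4/2.2×log₁₀(122.69/47.18)
    = 0.29936 × 0.41505 = 0.1242 m

S_c ≈ 0.124 m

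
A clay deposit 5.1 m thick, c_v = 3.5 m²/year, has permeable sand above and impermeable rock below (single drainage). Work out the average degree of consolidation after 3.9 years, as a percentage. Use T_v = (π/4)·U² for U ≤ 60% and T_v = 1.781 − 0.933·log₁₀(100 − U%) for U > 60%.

Drainage path length: H_d = H = 5.1 m (single drainage).
T_v = c_v·t/H_d² = 3.5×3.9/5.1² = 0.5248.
T_v = 0.5248 corresponds to the U > 60% branch:
U = 1 − 10^((1.781 − T_v)/0.933)/100 = 0.778

U ≈ 77.8 %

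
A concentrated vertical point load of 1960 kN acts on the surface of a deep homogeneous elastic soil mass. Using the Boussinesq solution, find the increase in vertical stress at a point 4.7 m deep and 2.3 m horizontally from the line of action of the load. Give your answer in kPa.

Boussinesq vertical stress below a point load on an elastic half-space:
Δσ_z = 3P/(2πz²) · [1 + (r/z)²]^(−5/2)
r/z = 2.3/4.7 = 0.48936; [1+(r/z)²]^(−5/2) = 0.58466.
Δσ_z = 3×1960/(2π×4.7²) × 0.58466 = 42.364 × 0.58466 = 24.77 kPa

Δσ_z ≈ 24.8 kPa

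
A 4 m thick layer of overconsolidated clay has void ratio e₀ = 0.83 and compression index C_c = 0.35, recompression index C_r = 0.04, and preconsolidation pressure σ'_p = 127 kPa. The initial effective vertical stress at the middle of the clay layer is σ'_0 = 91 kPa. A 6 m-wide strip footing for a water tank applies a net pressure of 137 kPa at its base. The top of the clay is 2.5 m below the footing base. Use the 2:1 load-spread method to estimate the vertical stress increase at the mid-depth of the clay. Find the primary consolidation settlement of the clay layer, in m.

S_c ≈ 0.108 m

Mid-depth of clay below the footing base: z = 2.5 + 4/2 = 4.5 m.
Stress increase at mid-clay by the 2:1 spreading method:
Δσ = qB/(B+z) = 137×6/(6+4.5) = 78.286 kPa
Final effective stress: σ'_f = 91 + 78.286 = 169.29 kPa.
σ'_f = 169.29 > σ'_p = 127 kPa, so the stress path crosses the preconsolidation pressure — recompression up to σ'_p, then virgin compression beyond:
S_c = H/(1+e₀)·[C_r·log₁₀(σ'_p/σ'_0) + C_c·log₁₀(σ'_f/σ'_p)]
    = 4/1.83 × [0.04×log₁₀(127/91) + 0.35×log₁₀(169.29/127)]
    = 2.1858 × [0.0057905 + 0.04369] = 0.1082 m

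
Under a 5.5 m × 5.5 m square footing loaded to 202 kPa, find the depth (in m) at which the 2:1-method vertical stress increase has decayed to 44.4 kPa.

2:1 spreading — at depth z the loaded area has grown by z in each plan dimension:
qB²/(B+z)² = Δσ_z ⇒ z = B(√(q/Δσ_z) − 1) = 5.5×(√(202/44.4) − 1) = 6.231 m

z ≈ 6.23 m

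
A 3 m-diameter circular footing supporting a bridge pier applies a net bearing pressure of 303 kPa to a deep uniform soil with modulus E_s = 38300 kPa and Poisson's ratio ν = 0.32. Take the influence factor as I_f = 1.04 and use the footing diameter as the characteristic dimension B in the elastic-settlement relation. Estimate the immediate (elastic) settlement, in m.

Immediate (elastic) settlement: S_e = q·B·(1−ν²)/E_s · I_f.
S_e = 303 × 3 × (1 − 0.32²) / 38300 × 1.04
    = 303 × 3 × 0.8976 / 38300 × 1.04
    = 0.02216 m

S_e ≈ 0.0222 m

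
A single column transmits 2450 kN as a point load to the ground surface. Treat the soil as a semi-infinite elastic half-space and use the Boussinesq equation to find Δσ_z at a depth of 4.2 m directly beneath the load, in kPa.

Δσ_z ≈ 66.3 kPa

Boussinesq vertical stress below a point load on an elastic half-space:
Δσ_z = 3P/(2πz²) · [1 + (r/z)²]^(−5/2)
r/z = 0/4.2 = 0; [1+(r/z)²]^(−5/2) = 1.
Δσ_z = 3×2450/(2π×4.2²) × 1 = 66.315 × 1 = 66.31 kPa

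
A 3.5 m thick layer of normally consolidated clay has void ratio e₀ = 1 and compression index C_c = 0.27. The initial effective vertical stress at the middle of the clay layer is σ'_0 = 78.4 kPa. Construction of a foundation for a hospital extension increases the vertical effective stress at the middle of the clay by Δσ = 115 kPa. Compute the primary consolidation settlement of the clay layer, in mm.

Final effective stress: σ'_f = σ'_0 + Δσ = 78.4 + 115 = 193.4 kPa.
Normally consolidated clay, so the full stress increment lies on the virgin compression line:
S_c = C_c·H/(1+e₀)·log₁₀(σ'_f/σ'_0) = 0.27×3.5/(1+1)×log₁₀(193.4/78.4)
    = 0.4725 × 0.39214 = 0.1853 m

S_c ≈ 185 mm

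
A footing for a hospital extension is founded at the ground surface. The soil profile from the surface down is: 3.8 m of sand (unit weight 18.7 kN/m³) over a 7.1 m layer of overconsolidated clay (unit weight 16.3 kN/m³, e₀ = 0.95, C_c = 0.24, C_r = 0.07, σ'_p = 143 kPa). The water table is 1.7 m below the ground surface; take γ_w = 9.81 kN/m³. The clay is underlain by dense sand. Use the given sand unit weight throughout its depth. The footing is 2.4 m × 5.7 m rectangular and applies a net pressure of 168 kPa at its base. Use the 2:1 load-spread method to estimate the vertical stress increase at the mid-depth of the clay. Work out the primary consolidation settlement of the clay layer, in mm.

S_c ≈ 24.3 mm

Mid-depth of clay below the ground surface: z = 3.8 + 7.1/2 = 7.35 m.
Total vertical stress at mid-clay: σ_v = 18.7×3.8 + 16.3×3.55 = 128.92 kPa.
Pore pressure: u = 9.81×(7.35 − 1.7) = 55.427 kPa.
Initial effective stress: σ'_0 = σ_v − u = 128.92 − 55.427 = 73.493 kPa.
Stress increase at mid-clay by the 2:1 spreading method:
Δσ = qBL/((B+z)(L+z)) = 168×2.4×5.7/((2.4+7.35)(5.7+7.35)) = 18.063 kPa
Final effective stress: σ'_f = 73.493 + 18.063 = 91.556 kPa.
σ'_f = 91.556 ≤ σ'_p = 143 kPa, so the clay remains overconsolidated and only the recompression index applies:
S_c = C_r·H/(1+e₀)·log₁₀(σ'_f/σ'_0) = 0.07×7.1/1.95×log₁₀(91.556/73.493)
    = 0.25487 × 0.095441 = 0.02433 m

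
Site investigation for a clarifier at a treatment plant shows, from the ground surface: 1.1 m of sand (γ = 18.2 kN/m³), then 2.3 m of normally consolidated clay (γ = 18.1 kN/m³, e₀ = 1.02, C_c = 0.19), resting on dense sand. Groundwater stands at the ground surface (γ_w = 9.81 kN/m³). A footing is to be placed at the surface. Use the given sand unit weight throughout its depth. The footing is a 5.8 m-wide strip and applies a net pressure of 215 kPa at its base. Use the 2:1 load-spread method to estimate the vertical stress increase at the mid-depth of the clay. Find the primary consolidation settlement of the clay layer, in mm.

Mid-depth of clay below the ground surface: z = 1.1 + 2.3/2 = 2.25 m.
Total vertical stress at mid-clay: σ_v = 18.2×1.1 + 18.1×1.15 = 40.835 kPa.
Pore pressure: u = 9.81×(2.25 − 0) = 22.073 kPa.
Initial effective stress: σ'_0 = σ_v − u = 40.835 − 22.073 = 18.762 kPa.
Stress increase at mid-clay by the 2:1 spreading method:
Δσ = qB/(B+z) = 215×5.8/(5.8+2.25) = 154.91 kPa
Final effective stress: σ'_f = σ'_0 + Δσ = 18.762 + 154.91 = 173.67 kPa.
Normally consolidated clay, so the full stress increment lies on the virgin compression line:
S_c = C_c·H/(1+e₀)·log₁₀(σ'_f/σ'_0) = 0.19×2.3/(1+1.02)×log₁₀(173.67/18.762)
    = 0.21634 × 0.96645 = 0.2091 m

S_c ≈ 209 mm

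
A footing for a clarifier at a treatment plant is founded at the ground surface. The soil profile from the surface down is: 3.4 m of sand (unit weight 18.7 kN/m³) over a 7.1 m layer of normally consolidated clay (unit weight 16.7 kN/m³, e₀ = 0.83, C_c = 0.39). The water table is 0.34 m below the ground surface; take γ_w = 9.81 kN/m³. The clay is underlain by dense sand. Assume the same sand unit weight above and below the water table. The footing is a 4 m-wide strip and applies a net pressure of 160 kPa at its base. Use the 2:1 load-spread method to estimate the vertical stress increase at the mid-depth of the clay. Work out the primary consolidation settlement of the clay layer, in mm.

S_c ≈ 458 mm

Mid-depth of clay below the ground surface: z = 3.4 + 7.1/2 = 6.95 m.
Total vertical stress at mid-clay: σ_v = 18.7×3.4 + 16.7×3.55 = 122.86 kPa.
Pore pressure: u = 9.81×(6.95 − 0.34) = 64.844 kPa.
Initial effective stress: σ'_0 = σ_v − u = 122.86 − 64.844 = 58.016 kPa.
Stress increase at mid-clay by the 2:1 spreading method:
Δσ = qB/(B+z) = 160×4/(4+6.95) = 58.447 kPa
Final effective stress: σ'_f = σ'_0 + Δσ = 58.016 + 58.447 = 116.46 kPa.
Normally consolidated clay, so the full stress increment lies on the virgin compression line:
S_c = C_c·H/(1+e₀)·log₁₀(σ'_f/σ'_0) = 0.39×7.1/(1+0.83)×log₁₀(116.46/58.016)
    = 1.5131 × 0.30263 = 0.4579 m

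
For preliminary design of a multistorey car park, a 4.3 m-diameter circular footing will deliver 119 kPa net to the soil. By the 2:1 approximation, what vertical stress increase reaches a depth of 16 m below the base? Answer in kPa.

Δσ_z ≈ 5.34 kPa

By the 2:1 method the load spreads at 1 horizontal : 2 vertical, so at depth z the loaded area has grown by z in each plan dimension:
Δσ ≈ qD²/(D+z)² = 119×4.3²/(4.3+16)² = 5.3394 kPa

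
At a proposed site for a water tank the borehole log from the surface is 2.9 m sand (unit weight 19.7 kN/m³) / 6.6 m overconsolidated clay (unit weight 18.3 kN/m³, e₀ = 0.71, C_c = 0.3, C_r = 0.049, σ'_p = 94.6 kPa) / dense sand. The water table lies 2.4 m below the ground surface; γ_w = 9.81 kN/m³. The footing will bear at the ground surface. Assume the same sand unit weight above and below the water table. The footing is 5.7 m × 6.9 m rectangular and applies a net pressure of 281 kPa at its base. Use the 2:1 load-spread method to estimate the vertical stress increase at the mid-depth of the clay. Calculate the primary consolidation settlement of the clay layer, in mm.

Mid-depth of clay below the ground surface: z = 2.9 + 6.6/2 = 6.2 m.
Total vertical stress at mid-clay: σ_v = 19.7×2.9 + 18.3×3.3 = 117.52 kPa.
Pore pressure: u = 9.81×(6.2 − 2.4) = 37.278 kPa.
Initial effective stress: σ'_0 = σ_v − u = 117.52 − 37.278 = 80.242 kPa.
Stress increase at mid-clay by the 2:1 spreading method:
Δσ = qBL/((B+z)(L+z)) = 281×5.7×6.9/((5.7+6.2)(6.9+6.2)) = 70.894 kPa
Final effective stress: σ'_f = 80.242 + 70.894 = 151.14 kPa.
σ'_f = 151.14 > σ'_p = 94.6 kPa, so the stress path crosses the preconsolidation pressure — recompression up to σ'_p, then virgin compression beyond:
S_c = H/(1+e₀)·[C_r·log₁₀(σ'_p/σ'_0) + C_c·log₁₀(σ'_f/σ'_p)]
    = 6.6/1.71 × [0.049×log₁₀(94.6/80.242) + 0.3×log₁₀(151.14/94.6)]
    = 3.8596 × [0.003503 + 0.061046] = 0.2491 m

S_c ≈ 249 mm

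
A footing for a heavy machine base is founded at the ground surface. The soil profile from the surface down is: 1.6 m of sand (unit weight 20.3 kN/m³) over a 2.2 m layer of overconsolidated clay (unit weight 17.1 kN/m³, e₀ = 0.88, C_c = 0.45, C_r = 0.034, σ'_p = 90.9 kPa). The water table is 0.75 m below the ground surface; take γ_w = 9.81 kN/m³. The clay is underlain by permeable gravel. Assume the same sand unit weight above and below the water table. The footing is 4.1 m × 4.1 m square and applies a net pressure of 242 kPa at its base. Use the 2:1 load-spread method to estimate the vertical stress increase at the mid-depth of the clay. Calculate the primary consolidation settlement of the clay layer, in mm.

Mid-depth of clay below the ground surface: z = 1.6 + 2.2/2 = 2.7 m.
Total vertical stress at mid-clay: σ_v = 20.3×1.6 + 17.1×1.1 = 51.29 kPa.
Pore pressure: u = 9.81×(2.7 − 0.75) = 19.13 kPa.
Initial effective stress: σ'_0 = σ_v − u = 51.29 − 19.13 = 32.16 kPa.
Stress increase at mid-clay by the 2:1 spreading method:
Δσ = qBL/((B+z)(L+z)) = 242×4.1×4.1/((4.1+2.7)(4.1+2.7)) = 87.976 kPa
Final effective stress: σ'_f = 32.16 + 87.976 = 120.14 kPa.
σ'_f = 120.14 > σ'_p = 90.9 kPa, so the stress path crosses the preconsolidation pressure — recompression up to σ'_p, then virgin compression beyond:
S_c = H/(1+e₀)·[C_r·log₁₀(σ'_p/σ'_0) + C_c·log₁₀(σ'_f/σ'_p)]
    = 2.2/1.88 × [0.034×log₁₀(90.9/32.16) + 0.45×log₁₀(120.14/90.9)]
    = 1.1702 × [0.015342 + 0.054506] = 0.08174 m

S_c ≈ 81.7 mm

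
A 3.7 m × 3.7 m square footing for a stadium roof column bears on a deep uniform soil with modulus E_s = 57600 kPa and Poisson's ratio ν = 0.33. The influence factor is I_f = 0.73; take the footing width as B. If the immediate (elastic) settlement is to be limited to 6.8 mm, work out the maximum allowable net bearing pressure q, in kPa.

q ≈ 163 kPa

S_e = q·B·(1−ν²)/E_s · I_f  ⇒  q = S_e·E_s / (B·(1−ν²)·I_f).
q = 0.0068 × 57600 / (3.7 × 0.8911 × 0.73) = 162.7 kPa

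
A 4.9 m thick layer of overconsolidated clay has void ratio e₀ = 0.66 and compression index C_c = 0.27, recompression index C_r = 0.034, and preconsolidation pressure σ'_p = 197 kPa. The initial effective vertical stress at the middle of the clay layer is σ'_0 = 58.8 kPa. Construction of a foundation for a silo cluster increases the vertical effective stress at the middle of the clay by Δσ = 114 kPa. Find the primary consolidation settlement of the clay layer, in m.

Final effective stress: σ'_f = 58.8 + 114 = 172.8 kPa.
σ'_f = 172.8 ≤ σ'_p = 197 kPa, so the clay remains overconsolidated and only the recompression index applies:
S_c = C_r·H/(1+e₀)·log₁₀(σ'_f/σ'_0) = 0.034×4.9/1.66×log₁₀(172.8/58.8)
    = 0.10036 × 0.46817 = 0.04699 m

S_c ≈ 0.047 m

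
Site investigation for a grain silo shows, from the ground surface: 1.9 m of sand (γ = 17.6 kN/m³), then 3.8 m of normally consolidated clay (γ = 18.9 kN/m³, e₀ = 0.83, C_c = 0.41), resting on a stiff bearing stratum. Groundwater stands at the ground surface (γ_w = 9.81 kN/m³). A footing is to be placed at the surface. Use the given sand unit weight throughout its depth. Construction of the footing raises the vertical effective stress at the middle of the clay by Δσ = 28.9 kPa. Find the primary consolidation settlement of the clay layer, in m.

Mid-depth of clay below the ground surface: z = 1.9 + 3.8/2 = 3.8 m.
Total vertical stress at mid-clay: σ_v = 17.6×1.9 + 18.9×1.9 = 69.35 kPa.
Pore pressure: u = 9.81×(3.8 − 0) = 37.278 kPa.
Initial effective stress: σ'_0 = σ_v − u = 69.35 − 37.278 = 32.072 kPa.
Final effective stress: σ'_f = σ'_0 + Δσ = 32.072 + 28.9 = 60.972 kPa.
Normally consolidated clay, so the full stress increment lies on the virgin compression line:
S_c = C_c·H/(1+e₀)·log₁₀(σ'_f/σ'_0) = 0.41×3.8/(1+0.83)×log₁₀(60.972/32.072)
    = 0.85137 × 0.279 = 0.2375 m

S_c ≈ 0.238 m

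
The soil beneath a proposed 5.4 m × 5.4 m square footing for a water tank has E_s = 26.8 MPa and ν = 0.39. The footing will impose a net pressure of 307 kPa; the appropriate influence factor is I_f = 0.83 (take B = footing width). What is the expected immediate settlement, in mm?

S_e ≈ 43.5 mm

Immediate (elastic) settlement: S_e = q·B·(1−ν²)/E_s · I_f.
E_s = 26.8 MPa = 26800 kPa.
S_e = 307 × 5.4 × (1 − 0.39²) / 26800 × 0.83
    = 307 × 5.4 × 0.8479 / 26800 × 0.83
    = 0.04353 m = 43.53 mm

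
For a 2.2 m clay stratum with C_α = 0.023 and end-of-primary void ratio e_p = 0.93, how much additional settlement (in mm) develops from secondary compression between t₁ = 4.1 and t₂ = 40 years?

Secondary compression: S_s = C_α·H/(1+e_p)·log₁₀(t₂/t₁)
S_s = 0.023×2.2/(1+0.93)×log₁₀(40/4.1)
    = 0.02622 × 0.9893 = 0.02594 m

S_s ≈ 25.9 mm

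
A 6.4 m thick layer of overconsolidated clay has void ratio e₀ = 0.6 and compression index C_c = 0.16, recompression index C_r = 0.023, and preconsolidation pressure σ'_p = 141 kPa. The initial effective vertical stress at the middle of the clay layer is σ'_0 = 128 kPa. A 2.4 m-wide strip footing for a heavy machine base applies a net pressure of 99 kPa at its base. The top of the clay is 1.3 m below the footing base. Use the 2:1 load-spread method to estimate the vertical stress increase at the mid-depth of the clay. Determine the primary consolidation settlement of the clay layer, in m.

Mid-depth of clay below the footing base: z = 1.3 + 6.4/2 = 4.5 m.
Stress increase at mid-clay by the 2:1 spreading method:
Δσ = qB/(B+z) = 99×2.4/(2.4+4.5) = 34.435 kPa
Final effective stress: σ'_f = 128 + 34.435 = 162.44 kPa.
σ'_f = 162.44 > σ'_p = 141 kPa, so the stress path crosses the preconsolidation pressure — recompression up to σ'_p, then virgin compression beyond:
S_c = H/(1+e₀)·[C_r·log₁₀(σ'_p/σ'_0) + C_c·log₁₀(σ'_f/σ'_p)]
    = 6.4/1.6 × [0.023×log₁₀(141/128) + 0.16×log₁₀(162.44/141)]
    = 4 × [0.00096621 + 0.0098358] = 0.04321 m

S_c ≈ 0.0432 m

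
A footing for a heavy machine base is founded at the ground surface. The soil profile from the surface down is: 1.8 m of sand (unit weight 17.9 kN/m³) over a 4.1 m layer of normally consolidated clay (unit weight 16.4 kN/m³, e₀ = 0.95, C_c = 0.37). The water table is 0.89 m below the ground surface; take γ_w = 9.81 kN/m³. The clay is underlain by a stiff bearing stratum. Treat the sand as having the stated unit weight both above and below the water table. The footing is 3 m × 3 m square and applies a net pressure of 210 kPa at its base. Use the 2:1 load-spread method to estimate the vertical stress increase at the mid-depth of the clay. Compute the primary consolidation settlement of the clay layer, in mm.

S_c ≈ 250 mm

Mid-depth of clay below the ground surface: z = 1.8 + 4.1/2 = 3.85 m.
Total vertical stress at mid-clay: σ_v = 17.9×1.8 + 16.4×2.05 = 65.84 kPa.
Pore pressure: u = 9.81×(3.85 − 0.89) = 29.038 kPa.
Initial effective stress: σ'_0 = σ_v − u = 65.84 − 29.038 = 36.802 kPa.
Stress increase at mid-clay by the 2:1 spreading method:
Δσ = qBL/((B+z)(L+z)) = 210×3×3/((3+3.85)(3+3.85)) = 40.279 kPa
Final effective stress: σ'_f = σ'_0 + Δσ = 36.802 + 40.279 = 77.081 kPa.
Normally consolidated clay, so the full stress increment lies on the virgin compression line:
S_c = C_c·H/(1+e₀)·log₁₀(σ'_f/σ'_0) = 0.37×4.1/(1+0.95)×log₁₀(77.081/36.802)
    = 0.77795 × 0.32108 = 0.2498 m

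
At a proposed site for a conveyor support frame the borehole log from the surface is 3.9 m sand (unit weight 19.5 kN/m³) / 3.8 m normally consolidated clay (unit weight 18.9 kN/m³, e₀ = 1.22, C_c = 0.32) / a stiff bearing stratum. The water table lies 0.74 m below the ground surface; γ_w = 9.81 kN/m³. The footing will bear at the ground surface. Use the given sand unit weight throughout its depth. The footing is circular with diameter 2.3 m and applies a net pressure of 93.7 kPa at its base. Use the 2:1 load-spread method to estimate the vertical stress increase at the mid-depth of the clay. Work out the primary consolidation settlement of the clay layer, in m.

Mid-depth of clay below the ground surface: z = 3.9 + 3.8/2 = 5.8 m.
Total vertical stress at mid-clay: σ_v = 19.5×3.9 + 18.9×1.9 = 111.96 kPa.
Pore pressure: u = 9.81×(5.8 − 0.74) = 49.639 kPa.
Initial effective stress: σ'_0 = σ_v − u = 111.96 − 49.639 = 62.321 kPa.
Stress increase at mid-clay by the 2:1 spreading method:
Δσ ≈ qD²/(D+z)² = 93.7×2.3²/(2.3+5.8)² = 7.5548 kPa
Final effective stress: σ'_f = σ'_0 + Δσ = 62.321 + 7.5548 = 69.876 kPa.
Normally consolidated clay, so the full stress increment lies on the virgin compression line:
S_c = C_c·H/(1+e₀)·log₁₀(σ'_f/σ'_0) = 0.32×3.8/(1+1.22)×log₁₀(69.876/62.321)
    = 0.54775 × 0.049694 = 0.02722 m

S_c ≈ 0.0272 m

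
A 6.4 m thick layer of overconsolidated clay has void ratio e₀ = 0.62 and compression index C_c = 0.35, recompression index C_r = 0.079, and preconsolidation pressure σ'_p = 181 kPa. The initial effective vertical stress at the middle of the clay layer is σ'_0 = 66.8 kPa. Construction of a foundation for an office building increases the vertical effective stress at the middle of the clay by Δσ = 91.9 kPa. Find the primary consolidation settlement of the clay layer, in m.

S_c ≈ 0.117 m

Final effective stress: σ'_f = 66.8 + 91.9 = 158.7 kPa.
σ'_f = 158.7 ≤ σ'_p = 181 kPa, so the clay remains overconsolidated and only the recompression index applies:
S_c = C_r·H/(1+e₀)·log₁₀(σ'_f/σ'_0) = 0.079×6.4/1.62×log₁₀(158.7/66.8)
    = 0.3121 × 0.3758 = 0.1173 m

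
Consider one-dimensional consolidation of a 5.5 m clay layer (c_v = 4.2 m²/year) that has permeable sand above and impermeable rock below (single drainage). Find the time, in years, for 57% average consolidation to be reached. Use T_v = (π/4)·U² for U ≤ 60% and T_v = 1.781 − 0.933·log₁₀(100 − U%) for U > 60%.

Drainage path length: H_d = H = 5.5 m (single drainage).
U ≤ 60%: T_v = (π/4)·U² = (π/4)×0.57² = 0.25518.
t = T_v·H_d²/c_v = 0.25518×5.5²/4.2 = 1.838 years.

t ≈ 1.84 years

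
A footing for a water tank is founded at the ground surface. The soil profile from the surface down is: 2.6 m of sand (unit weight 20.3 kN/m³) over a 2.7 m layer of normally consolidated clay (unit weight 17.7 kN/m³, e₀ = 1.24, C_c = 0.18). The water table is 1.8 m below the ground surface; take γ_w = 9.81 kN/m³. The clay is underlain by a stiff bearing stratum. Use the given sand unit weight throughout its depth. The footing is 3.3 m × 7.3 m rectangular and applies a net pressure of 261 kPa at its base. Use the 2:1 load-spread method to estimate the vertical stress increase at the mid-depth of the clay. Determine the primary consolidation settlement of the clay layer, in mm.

Mid-depth of clay below the ground surface: z = 2.6 + 2.7/2 = 3.95 m.
Total vertical stress at mid-clay: σ_v = 20.3×2.6 + 17.7×1.35 = 76.675 kPa.
Pore pressure: u = 9.81×(3.95 − 1.8) = 21.091 kPa.
Initial effective stress: σ'_0 = σ_v − u = 76.675 − 21.091 = 55.584 kPa.
Stress increase at mid-clay by the 2:1 spreading method:
Δσ = qBL/((B+z)(L+z)) = 261×3.3×7.3/((3.3+3.95)(7.3+3.95)) = 77.088 kPa
Final effective stress: σ'_f = σ'_0 + Δσ = 55.584 + 77.088 = 132.67 kPa.
Normally consolidated clay, so the full stress increment lies on the virgin compression line:
S_c = C_c·H/(1+e₀)·log₁₀(σ'_f/σ'_0) = 0.18×2.7/(1+1.24)×log₁₀(132.67/55.584)
    = 0.21696 × 0.37782 = 0.08197 m

S_c ≈ 82 mm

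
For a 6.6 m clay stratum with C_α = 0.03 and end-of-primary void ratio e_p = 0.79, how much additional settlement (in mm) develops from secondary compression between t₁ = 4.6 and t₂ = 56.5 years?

S_s ≈ 120 mm

Secondary compression: S_s = C_α·H/(1+e_p)·log₁₀(t₂/t₁)
S_s = 0.03×6.6/(1+0.79)×log₁₀(56.5/4.6)
    = 0.1106 × 1.089 = 0.1205 m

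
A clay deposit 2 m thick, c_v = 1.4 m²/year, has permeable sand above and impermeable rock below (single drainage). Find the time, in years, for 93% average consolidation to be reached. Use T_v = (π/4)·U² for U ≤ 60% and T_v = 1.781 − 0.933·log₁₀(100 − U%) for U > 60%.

Drainage path length: H_d = H = 2 m (single drainage).
U > 60%: T_v = 1.781 − 0.933·log₁₀(100 − 93) = 0.99252.
t = T_v·H_d²/c_v = 0.99252×2²/1.4 = 2.836 years.

t ≈ 2.84 years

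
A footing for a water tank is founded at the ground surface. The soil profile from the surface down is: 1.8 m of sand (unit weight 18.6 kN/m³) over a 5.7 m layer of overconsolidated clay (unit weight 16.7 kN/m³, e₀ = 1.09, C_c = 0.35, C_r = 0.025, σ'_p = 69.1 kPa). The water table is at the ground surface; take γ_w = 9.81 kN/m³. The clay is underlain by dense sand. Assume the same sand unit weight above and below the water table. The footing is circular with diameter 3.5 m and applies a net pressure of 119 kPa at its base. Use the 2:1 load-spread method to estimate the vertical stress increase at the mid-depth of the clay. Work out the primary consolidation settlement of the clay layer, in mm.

Mid-depth of clay below the ground surface: z = 1.8 + 5.7/2 = 4.65 m.
Total vertical stress at mid-clay: σ_v = 18.6×1.8 + 16.7×2.85 = 81.075 kPa.
Pore pressure: u = 9.81×(4.65 − 0) = 45.617 kPa.
Initial effective stress: σ'_0 = σ_v − u = 81.075 − 45.617 = 35.458 kPa.
Stress increase at mid-clay by the 2:1 spreading method:
Δσ ≈ qD²/(D+z)² = 119×3.5²/(3.5+4.65)² = 21.947 kPa
Final effective stress: σ'_f = 35.458 + 21.947 = 57.405 kPa.
σ'_f = 57.405 ≤ σ'_p = 69.1 kPa, so the clay remains overconsolidated and only the recompression index applies:
S_c = C_r·H/(1+e₀)·log₁₀(σ'_f/σ'_0) = 0.025×5.7/2.09×log₁₀(57.405/35.458)
    = 0.068183 × 0.20924 = 0.01427 m

S_c ≈ 14.3 mm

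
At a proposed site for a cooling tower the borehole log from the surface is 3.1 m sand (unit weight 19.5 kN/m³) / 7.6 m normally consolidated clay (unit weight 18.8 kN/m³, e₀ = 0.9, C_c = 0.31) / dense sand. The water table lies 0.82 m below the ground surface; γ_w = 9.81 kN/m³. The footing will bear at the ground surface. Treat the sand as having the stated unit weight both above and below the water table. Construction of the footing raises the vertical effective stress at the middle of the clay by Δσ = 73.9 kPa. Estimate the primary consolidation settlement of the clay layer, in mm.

Mid-depth of clay below the ground surface: z = 3.1 + 7.6/2 = 6.9 m.
Total vertical stress at mid-clay: σ_v = 19.5×3.1 + 18.8×3.8 = 131.89 kPa.
Pore pressure: u = 9.81×(6.9 − 0.82) = 59.645 kPa.
Initial effective stress: σ'_0 = σ_v − u = 131.89 − 59.645 = 72.245 kPa.
Final effective stress: σ'_f = σ'_0 + Δσ = 72.245 + 73.9 = 146.15 kPa.
Normally consolidated clay, so the full stress increment lies on the virgin compression line:
S_c = C_c·H/(1+e₀)·log₁₀(σ'_f/σ'_0) = 0.31×7.6/(1+0.9)×log₁₀(146.15/72.245)
    = 1.24 × 0.30599 = 0.3794 m

S_c ≈ 379 mm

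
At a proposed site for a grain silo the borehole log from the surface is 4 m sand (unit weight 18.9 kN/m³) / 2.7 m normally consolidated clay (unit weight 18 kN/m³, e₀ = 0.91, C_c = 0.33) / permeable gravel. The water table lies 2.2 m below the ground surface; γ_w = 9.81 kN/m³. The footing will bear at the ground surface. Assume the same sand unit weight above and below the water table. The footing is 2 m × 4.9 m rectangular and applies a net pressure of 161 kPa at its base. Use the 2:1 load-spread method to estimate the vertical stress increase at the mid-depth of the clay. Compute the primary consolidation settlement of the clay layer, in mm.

Mid-depth of clay below the ground surface: z = 4 + 2.7/2 = 5.35 m.
Total vertical stress at mid-clay: σ_v = 18.9×4 + 18×1.35 = 99.9 kPa.
Pore pressure: u = 9.81×(5.35 − 2.2) = 30.902 kPa.
Initial effective stress: σ'_0 = σ_v − u = 99.9 − 30.902 = 68.998 kPa.
Stress increase at mid-clay by the 2:1 spreading method:
Δσ = qBL/((B+z)(L+z)) = 161×2×4.9/((2+5.35)(4.9+5.35)) = 20.943 kPa
Final effective stress: σ'_f = σ'_0 + Δσ = 68.998 + 20.943 = 89.941 kPa.
Normally consolidated clay, so the full stress increment lies on the virgin compression line:
S_c = C_c·H/(1+e₀)·log₁₀(σ'_f/σ'_0) = 0.33×2.7/(1+0.91)×log₁₀(89.941/68.998)
    = 0.46649 × 0.11512 = 0.0537 m

S_c ≈ 53.7 mm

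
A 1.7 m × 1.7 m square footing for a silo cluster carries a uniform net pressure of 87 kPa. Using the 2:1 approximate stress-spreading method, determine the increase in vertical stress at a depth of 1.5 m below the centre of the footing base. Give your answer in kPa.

By the 2:1 method the load spreads at 1 horizontal : 2 vertical, so at depth z the loaded area has grown by z in each plan dimension:
Δσ = qBL/((B+z)(L+z)) = 87×1.7×1.7/((1.7+1.5)(1.7+1.5)) = 24.554 kPa

Δσ_z ≈ 24.6 kPa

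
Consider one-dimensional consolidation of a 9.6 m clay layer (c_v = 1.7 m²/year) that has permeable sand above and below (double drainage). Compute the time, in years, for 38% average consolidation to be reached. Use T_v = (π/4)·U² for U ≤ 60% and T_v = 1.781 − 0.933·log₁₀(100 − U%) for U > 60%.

Drainage path length: H_d = H/2 = 4.8 m (double drainage).
U ≤ 60%: T_v = (π/4)·U² = (π/4)×0.38² = 0.11341.
t = T_v·H_d²/c_v = 0.11341×4.8²/1.7 = 1.537 years.

t ≈ 1.54 years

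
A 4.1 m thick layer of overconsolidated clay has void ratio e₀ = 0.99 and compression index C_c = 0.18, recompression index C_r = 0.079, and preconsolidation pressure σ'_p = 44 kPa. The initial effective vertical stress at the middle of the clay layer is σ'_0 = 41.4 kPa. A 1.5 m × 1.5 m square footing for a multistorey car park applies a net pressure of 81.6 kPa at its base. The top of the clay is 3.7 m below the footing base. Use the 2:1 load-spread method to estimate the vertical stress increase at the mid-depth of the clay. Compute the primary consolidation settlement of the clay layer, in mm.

Mid-depth of clay below the footing base: z = 3.7 + 4.1/2 = 5.75 m.
Stress increase at mid-clay by the 2:1 spreading method:
Δσ = qBL/((B+z)(L+z)) = 81.6×1.5×1.5/((1.5+5.75)(1.5+5.75)) = 3.493 kPa
Final effective stress: σ'_f = 41.4 + 3.493 = 44.893 kPa.
σ'_f = 44.893 > σ'_p = 44 kPa, so the stress path crosses the preconsolidation pressure — recompression up to σ'_p, then virgin compression beyond:
S_c = H/(1+e₀)·[C_r·log₁₀(σ'_p/σ'_0) + C_c·log₁₀(σ'_f/σ'_p)]
    = 4.1/1.99 × [0.079×log₁₀(44/41.4) + 0.18×log₁₀(44.893/44)]
    = 2.0603 × [0.0020897 + 0.0015707] = 0.007542 m

S_c ≈ 7.54 mm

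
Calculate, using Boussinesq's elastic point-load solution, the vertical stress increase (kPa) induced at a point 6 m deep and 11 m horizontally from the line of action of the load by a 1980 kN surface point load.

Boussinesq vertical stress below a point load on an elastic half-space:
Δσ_z = 3P/(2πz²) · [1 + (r/z)²]^(−5/2)
r/z = 11/6 = 1.8333; [1+(r/z)²]^(−5/2) = 0.025177.
Δσ_z = 3×1980/(2π×6²) × 0.025177 = 26.261 × 0.025177 = 0.6612 kPa

Δσ_z ≈ 0.661 kPa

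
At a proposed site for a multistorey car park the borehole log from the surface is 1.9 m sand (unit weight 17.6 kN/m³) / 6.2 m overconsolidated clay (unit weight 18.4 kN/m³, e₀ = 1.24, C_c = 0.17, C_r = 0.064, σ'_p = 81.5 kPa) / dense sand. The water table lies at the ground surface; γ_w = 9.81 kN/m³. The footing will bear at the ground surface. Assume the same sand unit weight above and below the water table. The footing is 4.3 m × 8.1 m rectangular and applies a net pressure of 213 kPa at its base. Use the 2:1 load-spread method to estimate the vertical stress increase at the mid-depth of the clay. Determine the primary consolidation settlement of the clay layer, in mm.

Mid-depth of clay below the ground surface: z = 1.9 + 6.2/2 = 5 m.
Total vertical stress at mid-clay: σ_v = 17.6×1.9 + 18.4×3.1 = 90.48 kPa.
Pore pressure: u = 9.81×(5 − 0) = 49.05 kPa.
Initial effective stress: σ'_0 = σ_v − u = 90.48 − 49.05 = 41.43 kPa.
Stress increase at mid-clay by the 2:1 spreading method:
Δσ = qBL/((B+z)(L+z)) = 213×4.3×8.1/((4.3+5)(8.1+5)) = 60.895 kPa
Final effective stress: σ'_f = 41.43 + 60.895 = 102.33 kPa.
σ'_f = 102.33 > σ'_p = 81.5 kPa, so the stress path crosses the preconsolidation pressure — recompression up to σ'_p, then virgin compression beyond:
S_c = H/(1+e₀)·[C_r·log₁₀(σ'_p/σ'_0) + C_c·log₁₀(σ'_f/σ'_p)]
    = 6.2/2.24 × [0.064×log₁₀(81.5/41.43) + 0.17×log₁₀(102.33/81.5)]
    = 2.7679 × [0.018806 + 0.016804] = 0.09856 m

S_c ≈ 98.6 mm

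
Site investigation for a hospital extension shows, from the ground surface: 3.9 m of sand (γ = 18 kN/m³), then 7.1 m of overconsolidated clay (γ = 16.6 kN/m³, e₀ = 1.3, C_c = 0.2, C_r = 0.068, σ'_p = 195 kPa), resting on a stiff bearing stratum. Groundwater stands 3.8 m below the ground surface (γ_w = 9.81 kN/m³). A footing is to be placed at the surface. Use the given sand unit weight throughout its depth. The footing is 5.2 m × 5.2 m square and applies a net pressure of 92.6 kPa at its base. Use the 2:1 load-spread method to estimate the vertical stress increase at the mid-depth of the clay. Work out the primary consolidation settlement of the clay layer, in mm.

Mid-depth of clay below the ground surface: z = 3.9 + 7.1/2 = 7.45 m.
Total vertical stress at mid-clay: σ_v = 18×3.9 + 16.6×3.55 = 129.13 kPa.
Pore pressure: u = 9.81×(7.45 − 3.8) = 35.806 kPa.
Initial effective stress: σ'_0 = σ_v − u = 129.13 − 35.806 = 93.324 kPa.
Stress increase at mid-clay by the 2:1 spreading method:
Δσ = qBL/((B+z)(L+z)) = 92.6×5.2×5.2/((5.2+7.45)(5.2+7.45)) = 15.647 kPa
Final effective stress: σ'_f = 93.324 + 15.647 = 108.97 kPa.
σ'_f = 108.97 ≤ σ'_p = 195 kPa, so the clay remains overconsolidated and only the recompression index applies:
S_c = C_r·H/(1+e₀)·log₁₀(σ'_f/σ'_0) = 0.068×7.1/2.3×log₁₀(108.97/93.324)
    = 0.20992 × 0.067314 = 0.01413 m

S_c ≈ 14.1 mm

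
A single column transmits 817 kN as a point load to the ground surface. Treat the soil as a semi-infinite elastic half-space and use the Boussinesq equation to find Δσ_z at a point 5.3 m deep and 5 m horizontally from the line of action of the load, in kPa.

Boussinesq vertical stress below a point load on an elastic half-space:
Δσ_z = 3P/(2πz²) · [1 + (r/z)²]^(−5/2)
r/z = 5/5.3 = 0.9434; [1+(r/z)²]^(−5/2) = 0.20363.
Δσ_z = 3×817/(2π×5.3²) × 0.20363 = 13.887 × 0.20363 = 2.828 kPa

Δσ_z ≈ 2.83 kPa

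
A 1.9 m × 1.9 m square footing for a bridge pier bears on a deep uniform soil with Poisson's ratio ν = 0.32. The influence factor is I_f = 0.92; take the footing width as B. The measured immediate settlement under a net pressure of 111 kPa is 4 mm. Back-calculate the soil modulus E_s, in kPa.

S_e = q·B·(1−ν²)/E_s · I_f  ⇒  E_s = q·B·(1−ν²)·I_f / S_e.
E_s = 111 × 1.9 × 0.8976 × 0.92 / 0.004 = 43540 kPa

E_s ≈ 43500 kPa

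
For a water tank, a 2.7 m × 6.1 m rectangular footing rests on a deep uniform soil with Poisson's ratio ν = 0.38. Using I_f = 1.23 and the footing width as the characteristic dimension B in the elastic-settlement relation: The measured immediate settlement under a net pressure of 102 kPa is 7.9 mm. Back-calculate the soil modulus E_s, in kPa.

S_e = q·B·(1−ν²)/E_s · I_f  ⇒  E_s = q·B·(1−ν²)·I_f / S_e.
E_s = 102 × 2.7 × 0.8556 × 1.23 / 0.0079 = 36690 kPa

E_s ≈ 36700 kPa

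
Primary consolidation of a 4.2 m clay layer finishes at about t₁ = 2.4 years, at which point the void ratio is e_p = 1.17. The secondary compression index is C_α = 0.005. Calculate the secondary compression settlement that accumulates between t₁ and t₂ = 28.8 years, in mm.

Secondary compression: S_s = C_α·H/(1+e_p)·log₁₀(t₂/t₁)
S_s = 0.005×4.2/(1+1.17)×log₁₀(28.8/2.4)
    = 0.009677 × 1.079 = 0.01044 m

S_s ≈ 10.4 mm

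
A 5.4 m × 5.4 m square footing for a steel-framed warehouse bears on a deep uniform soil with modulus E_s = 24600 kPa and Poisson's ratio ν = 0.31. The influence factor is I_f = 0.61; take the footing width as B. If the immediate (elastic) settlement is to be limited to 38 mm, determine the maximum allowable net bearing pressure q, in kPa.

S_e = q·B·(1−ν²)/E_s · I_f  ⇒  q = S_e·E_s / (B·(1−ν²)·I_f).
q = 0.038 × 24600 / (5.4 × 0.9039 × 0.61) = 314 kPa

q ≈ 314 kPa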